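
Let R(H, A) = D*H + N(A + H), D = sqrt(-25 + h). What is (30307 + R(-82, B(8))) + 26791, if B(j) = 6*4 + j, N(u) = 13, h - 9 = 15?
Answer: 57111 - 82*I ≈ 57111.0 - 82.0*I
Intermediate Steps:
h = 24 (h = 9 + 15 = 24)
D = I (D = sqrt(-25 + 24) = sqrt(-1) = I ≈ 1.0*I)
B(j) = 24 + j
R(H, A) = 13 + I*H (R(H, A) = I*H + 13 = 13 + I*H)
(30307 + R(-82, B(8))) + 26791 = (30307 + (13 + I*(-82))) + 26791 = (30307 + (13 - 82*I)) + 26791 = (30320 - 82*I) + 26791 = 57111 - 82*I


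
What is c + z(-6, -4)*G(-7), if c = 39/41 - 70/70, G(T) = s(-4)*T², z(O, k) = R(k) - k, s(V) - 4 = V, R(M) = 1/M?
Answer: -2/41 ≈ -0.048781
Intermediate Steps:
s(V) = 4 + V
z(O, k) = 1/k - k
G(T) = 0 (G(T) = (4 - 4)*T² = 0*T² = 0)
c = -2/41 (c = 39*(1/41) - 70*1/70 = 39/41 - 1 = -2/41 ≈ -0.048781)
c + z(-6, -4)*G(-7) = -2/41 + (1/(-4) - 1*(-4))*0 = -2/41 + (-¼ + 4)*0 = -2/41 + (15/4)*0 = -2/41 + 0 = -2/41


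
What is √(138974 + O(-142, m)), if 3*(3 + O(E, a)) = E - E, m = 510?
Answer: √138971 ≈ 372.79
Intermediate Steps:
O(E, a) = -3 (O(E, a) = -3 + (E - E)/3 = -3 + (⅓)*0 = -3 + 0 = -3)
√(138974 + O(-142, m)) = √(138974 - 3) = √138971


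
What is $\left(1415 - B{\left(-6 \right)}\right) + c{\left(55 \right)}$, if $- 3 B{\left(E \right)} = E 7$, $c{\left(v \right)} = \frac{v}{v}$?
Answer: $1402$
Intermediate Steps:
$c{\left(v \right)} = 1$
$B{\left(E \right)} = - \frac{7 E}{3}$ ($B{\left(E \right)} = - \frac{E 7}{3} = - \frac{7 E}{3}$)
$\left(1415 - B{\left(-6 \right)}\right) + c{\left(55 \right)} = \left(1415 - \left(- \frac{7}{3}\right) \left(-6\right)\right) + 1 = \left(1415 - 14\right) + 1 = 1401 + 1 = 1402$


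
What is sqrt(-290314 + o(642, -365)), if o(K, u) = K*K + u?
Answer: sqrt(121485) ≈ 348.55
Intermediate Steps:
o(K, u) = u + K**2 (o(K, u) = K**2 + u = u + K**2)
sqrt(-290314 + o(642, -365)) = sqrt(-290314 + (-365 + 642**2)) = sqrt(-290314 + (-365 + 412164)) = sqrt(-290314 + 411799) = sqrt(121485)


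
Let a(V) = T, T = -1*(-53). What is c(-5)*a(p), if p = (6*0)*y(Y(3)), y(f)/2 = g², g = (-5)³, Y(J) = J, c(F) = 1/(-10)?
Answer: -53/10 ≈ -5.3000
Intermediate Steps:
c(F) = -⅒
g = -125
y(f) = 31250 (y(f) = 2*(-125)² = 2*15625 = 31250)
p = 0 (p = (6*0)*31250 = 0*31250 = 0)
T = 53
a(V) = 53
c(-5)*a(p) = -⅒*53 = -53/10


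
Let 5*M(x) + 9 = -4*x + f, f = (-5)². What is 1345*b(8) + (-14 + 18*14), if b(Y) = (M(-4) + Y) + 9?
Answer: 31711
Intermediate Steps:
f = 25
M(x) = 16/5 - 4*x/5 (M(x) = -9/5 + (-4*x + 25)/5 = -9/5 + (25 - 4*x)/5 = -9/5 + (5 - 4*x/5) = 16/5 - 4*x/5)
b(Y) = 77/5 + Y (b(Y) = ((16/5 - ⅘*(-4)) + Y) + 9 = ((16/5 + 16/5) + Y) + 9 = (32/5 + Y) + 9 = 77/5 + Y)
1345*b(8) + (-14 + 18*14) = 1345*(77/5 + 8) + (-14 + 18*14) = 1345*(117/5) + (-14 + 252) = 31473 + 238 = 31711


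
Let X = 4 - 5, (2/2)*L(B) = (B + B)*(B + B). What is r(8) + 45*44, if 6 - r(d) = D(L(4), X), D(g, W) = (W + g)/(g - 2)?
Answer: 123069/62 ≈ 1985.0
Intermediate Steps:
L(B) = 4*B**2 (L(B) = (B + B)*(B + B) = (2*B)*(2*B) = 4*B**2)
X = -1
D(g, W) = (W + g)/(-2 + g)
r(d) = 309/62 (r(d) = 6 - (-1 + 4*4**2)/(-2 + 4*4**2) = 6 - (-1 + 4*16)/(-2 + 4*16) = 6 - (-1 + 64)/(-2 + 64) = 6 - 63/62 = 309/62)
r(8) + 45*44 = 309/62 + 45*44 = 309/62 + 1980 = 123069/62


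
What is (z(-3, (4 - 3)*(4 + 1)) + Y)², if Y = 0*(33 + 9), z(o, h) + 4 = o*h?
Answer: 361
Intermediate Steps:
z(o, h) = -4 + h*o (z(o, h) = -4 + o*h = -4 + h*o)
Y = 0 (Y = 0*42 = 0)
(z(-3, (4 - 3)*(4 + 1)) + Y)² = ((-4 + ((4 - 3)*(4 + 1))*(-3)) + 0)² = ((-4 + (1*5)*(-3)) + 0)² = ((-4 + 5*(-3)) + 0)² = ((-4 - 15) + 0)² = (-19 + 0)² = (-19)² = 361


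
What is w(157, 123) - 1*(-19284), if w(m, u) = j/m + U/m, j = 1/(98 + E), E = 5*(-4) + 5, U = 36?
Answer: 251292793/13031 ≈ 19284.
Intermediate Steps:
E = -15 (E = -20 + 5 = -15)
j = 1/83 (j = 1/(98 - 15) = 1/83 ≈ 0.012048)
w(m, u) = 2989/(83*m) (w(m, u) = 1/(83*m) + 36/m = 2989/(83*m))
w(157, 123) - 1*(-19284) = (2989/83)/157 - 1*(-19284) = (2989/83)*(1/157) + 19284 = 2989/13031 + 19284 = 251292793/13031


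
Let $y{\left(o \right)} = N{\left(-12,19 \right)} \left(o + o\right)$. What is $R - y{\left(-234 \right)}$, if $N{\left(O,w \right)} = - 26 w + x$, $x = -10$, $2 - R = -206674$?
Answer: $-29196$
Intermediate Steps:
$R = 206676$ ($R = 2 - -206674 = 2 + 206674 = 206676$)
$N{\left(O,w \right)} = -10 - 26 w$ ($N{\left(O,w \right)} = - 26 w - 10 = -10 - 26 w$)
$y{\left(o \right)} = - 1008 o$ ($y{\left(o \right)} = \left(-10 - 494\right) \left(o + o\right) = \left(-10 - 494\right) 2 o = - 504 \cdot 2 o = - 1008 o$)
$R - y{\left(-234 \right)} = 206676 - \left(-1008\right) \left(-234\right) = 206676 - 235872 = -29196$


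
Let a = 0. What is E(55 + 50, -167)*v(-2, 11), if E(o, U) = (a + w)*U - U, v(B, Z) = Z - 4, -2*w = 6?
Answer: 4676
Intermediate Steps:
w = -3 (w = -½*6 = -3)
v(B, Z) = -4 + Z
E(o, U) = -4*U (E(o, U) = (0 - 3)*U - U = -3*U - U = -4*U)
E(55 + 50, -167)*v(-2, 11) = (-4*(-167))*(-4 + 11) = 668*7 = 4676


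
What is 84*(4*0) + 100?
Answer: 100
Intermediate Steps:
84*(4*0) + 100 = 84*0 + 100 = 0 + 100 = 100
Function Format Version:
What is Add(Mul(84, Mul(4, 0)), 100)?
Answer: 100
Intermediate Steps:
Add(Mul(84, Mul(4, 0)), 100) = Add(Mul(84, 0), 100) = Add(0, 100) = 100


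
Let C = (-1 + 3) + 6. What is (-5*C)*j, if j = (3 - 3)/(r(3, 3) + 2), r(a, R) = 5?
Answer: 0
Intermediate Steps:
C = 8 (C = 2 + 6 = 8)
j = 0 (j = (3 - 3)/(5 + 2) = 0/7 = 0*(⅐) = 0)
(-5*C)*j = -5*8*0 = -40*0 = 0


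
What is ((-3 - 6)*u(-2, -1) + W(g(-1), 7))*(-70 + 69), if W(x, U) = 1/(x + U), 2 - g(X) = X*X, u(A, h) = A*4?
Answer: -577/8 ≈ -72.125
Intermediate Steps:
u(A, h) = 4*A
g(X) = 2 - X² (g(X) = 2 - X*X = 2 - X²)
W(x, U) = 1/(U + x)
((-3 - 6)*u(-2, -1) + W(g(-1), 7))*(-70 + 69) = ((-3 - 6)*(4*(-2)) + 1/(7 + (2 - 1*(-1)²)))*(-70 + 69) = (-9*(-8) + 1/(7 + (2 - 1*1)))*(-1) = (72 + 1/(7 + (2 - 1)))*(-1) = (72 + 1/(7 + 1))*(-1) = (72 + 1/8)*(-1) = (72 + ⅛)*(-1) = (577/8)*(-1) = -577/8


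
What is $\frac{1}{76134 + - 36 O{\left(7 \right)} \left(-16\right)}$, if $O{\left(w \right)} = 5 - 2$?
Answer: $\frac{1}{77862} \approx 1.2843 \cdot 10^{-5}$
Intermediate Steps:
$O{\left(w \right)} = 3$
$\frac{1}{76134 + - 36 O{\left(7 \right)} \left(-16\right)} = \frac{1}{76134 + \left(-36\right) 3 \left(-16\right)} = \frac{1}{76134 - -1728} = \frac{1}{76134 + 1728} = \frac{1}{77862}$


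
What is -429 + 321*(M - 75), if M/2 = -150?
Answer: -120804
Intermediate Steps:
M = -300 (M = 2*(-150) = -300)
-429 + 321*(M - 75) = -429 + 321*(-300 - 75) = -429 + 321*(-375) = -429 - 120375 = -120804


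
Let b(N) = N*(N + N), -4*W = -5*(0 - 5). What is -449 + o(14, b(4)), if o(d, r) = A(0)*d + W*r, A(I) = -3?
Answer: -691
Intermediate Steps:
W = -25/4 (W = -(-5)*(0 - 5)/4 = -(-5)*(-5)/4 = -¼*25 = -25/4 ≈ -6.2500)
b(N) = 2*N² (b(N) = N*(2*N) = 2*N²)
o(d, r) = -3*d - 25*r/4
-449 + o(14, b(4)) = -449 + (-3*14 - 25*4²/2) = -449 + (-42 - 25*16/2) = -449 + (-42 - 25/4*32) = -449 + (-42 - 200) = -449 - 242 = -691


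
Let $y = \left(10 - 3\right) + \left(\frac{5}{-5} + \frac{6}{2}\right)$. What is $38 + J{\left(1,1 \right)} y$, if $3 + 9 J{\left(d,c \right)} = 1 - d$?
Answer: $35$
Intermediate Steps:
$J{\left(d,c \right)} = - \frac{2}{9} - \frac{d}{9}$ ($J{\left(d,c \right)} = - \frac{1}{3} + \frac{1 - d}{9} = - \frac{1}{3} - \left(- \frac{1}{9} + \frac{d}{9}\right) = - \frac{2}{9} - \frac{d}{9}$)
$y = 9$ ($y = 7 + \left(5 \left(- \frac{1}{5}\right) + 6 \cdot \frac{1}{2}\right) = 7 + \left(-1 + 3\right) = 7 + 2 = 9$)
$38 + J{\left(1,1 \right)} y = 38 + \left(- \frac{2}{9} - \frac{1}{9}\right) 9 = 38 - 3 = 35$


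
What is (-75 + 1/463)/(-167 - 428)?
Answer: 34724/275485 ≈ 0.12605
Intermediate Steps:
(-75 + 1/463)/(-167 - 428) = (-75 + 1/463)/(-595) = -34724/463*(-1/595) = 34724/275485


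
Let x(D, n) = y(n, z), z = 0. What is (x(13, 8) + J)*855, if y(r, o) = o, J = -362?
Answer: -309510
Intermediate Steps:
x(D, n) = 0
(x(13, 8) + J)*855 = (0 - 362)*855 = -362*855 = -309510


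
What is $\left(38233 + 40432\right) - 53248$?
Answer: $25417$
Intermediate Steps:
$\left(38233 + 40432\right) - 53248 = 78665 - 53248 = 25417$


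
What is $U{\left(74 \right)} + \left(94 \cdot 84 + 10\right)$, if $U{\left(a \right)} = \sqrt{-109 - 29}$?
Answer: $7906 + i \sqrt{138} \approx 7906.0 + 11.747 i$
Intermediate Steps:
$U{\left(a \right)} = i \sqrt{138}$ ($U{\left(a \right)} = \sqrt{-138} = i \sqrt{138}$)
$U{\left(74 \right)} + \left(94 \cdot 84 + 10\right) = i \sqrt{138} + \left(94 \cdot 84 + 10\right) = i \sqrt{138} + \left(7896 + 10\right) = i \sqrt{138} + 7906 = 7906 + i \sqrt{138}$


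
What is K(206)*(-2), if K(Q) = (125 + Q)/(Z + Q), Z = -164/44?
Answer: -7282/2225 ≈ -3.2728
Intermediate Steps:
Z = -41/11 (Z = -164*1/44 = -41/11 ≈ -3.7273)
K(Q) = (125 + Q)/(-41/11 + Q)
K(206)*(-2) = (11*(125 + 206)/(-41 + 11*206))*(-2) = (11*331/(-41 + 2266))*(-2) = (11*331/2225)*(-2) = (11*(1/2225)*331)*(-2) = (3641/2225)*(-2) = -7282/2225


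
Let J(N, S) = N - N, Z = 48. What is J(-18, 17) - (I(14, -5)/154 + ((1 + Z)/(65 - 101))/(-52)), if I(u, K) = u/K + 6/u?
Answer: -54367/5045040 ≈ -0.010776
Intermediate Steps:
I(u, K) = 6/u + u/K
J(N, S) = 0
J(-18, 17) - (I(14, -5)/154 + ((1 + Z)/(65 - 101))/(-52)) = 0 - ((6/14 + 14/(-5))/154 + ((1 + 48)/(65 - 101))/(-52)) = 0 - ((6*(1/14) + 14*(-⅕))*(1/154) + (49/(-36))*(-1/52)) = 0 - ((3/7 - 14/5)*(1/154) + (49*(-1/36))*(-1/52)) = 0 - (-83/35*1/154 - 49/36*(-1/52)) = 0 - (-83/5390 + 49/1872) = 0 - 1*54367/5045040 = 0 - 54367/5045040 = -54367/5045040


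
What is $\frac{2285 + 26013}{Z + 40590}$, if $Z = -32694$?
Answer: $\frac{14149}{3948} \approx 3.5838$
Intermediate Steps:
$\frac{2285 + 26013}{Z + 40590} = \frac{2285 + 26013}{-32694 + 40590} = \frac{28298}{7896} = 28298 \cdot \frac{1}{7896} = \frac{14149}{3948}$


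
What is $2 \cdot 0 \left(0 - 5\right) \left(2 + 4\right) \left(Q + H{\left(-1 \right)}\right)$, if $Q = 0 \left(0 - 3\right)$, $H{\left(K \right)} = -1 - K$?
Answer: $0$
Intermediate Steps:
$Q = 0$ ($Q = 0 \left(-3\right) = 0$)
$2 \cdot 0 \left(0 - 5\right) \left(2 + 4\right) \left(Q + H{\left(-1 \right)}\right) = 2 \cdot 0 \left(0 - 5\right) \left(2 + 4\right) \left(0 - 0\right) = 0 \left(\left(-5\right) 6\right) \left(0 + \left(-1 + 1\right)\right) = 0 \left(-30\right) \left(0 + 0\right) = 0 \cdot 0 = 0$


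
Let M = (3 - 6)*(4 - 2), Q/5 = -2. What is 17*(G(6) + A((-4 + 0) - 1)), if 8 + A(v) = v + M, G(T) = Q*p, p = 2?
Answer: -663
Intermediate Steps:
Q = -10 (Q = 5*(-2) = -10)
G(T) = -20 (G(T) = -10*2 = -20)
M = -6 (M = -3*2 = -6)
A(v) = -14 + v (A(v) = -8 + (v - 6) = -8 + (-6 + v) = -14 + v)
17*(G(6) + A((-4 + 0) - 1)) = 17*(-20 + (-14 + ((-4 + 0) - 1))) = 17*(-20 + (-14 + (-4 - 1))) = 17*(-20 + (-14 - 5)) = 17*(-20 - 19) = 17*(-39) = -663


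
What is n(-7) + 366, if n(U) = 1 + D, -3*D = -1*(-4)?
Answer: 1097/3 ≈ 365.67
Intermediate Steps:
D = -4/3 (D = -(-1)*(-4)/3 = -1/3*4 = -4/3 ≈ -1.3333)
n(U) = -1/3 (n(U) = 1 - 4/3 = -1/3)
n(-7) + 366 = -1/3 + 366 = 1097/3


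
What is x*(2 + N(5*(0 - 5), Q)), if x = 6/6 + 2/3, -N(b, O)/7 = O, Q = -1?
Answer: 15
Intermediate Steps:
N(b, O) = -7*O
x = 5/3 (x = 6*(⅙) + 2*(⅓) = 1 + ⅔ = 5/3 ≈ 1.6667)
x*(2 + N(5*(0 - 5), Q)) = 5*(2 - 7*(-1))/3 = 5*(2 + 7)/3 = (5/3)*9 = 15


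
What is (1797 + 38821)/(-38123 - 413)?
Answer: -20309/19268 ≈ -1.0540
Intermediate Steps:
(1797 + 38821)/(-38123 - 413) = 40618/(-38536) = 40618*(-1/38536) = -20309/19268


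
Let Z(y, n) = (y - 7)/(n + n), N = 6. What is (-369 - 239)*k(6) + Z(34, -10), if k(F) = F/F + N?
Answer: -85147/20 ≈ -4257.4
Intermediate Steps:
Z(y, n) = (-7 + y)/(2*n) (Z(y, n) = (-7 + y)/((2*n)) = (-7 + y)*(1/(2*n)) = (-7 + y)/(2*n))
k(F) = 7 (k(F) = F/F + 6 = 1 + 6 = 7)
(-369 - 239)*k(6) + Z(34, -10) = (-369 - 239)*7 + (1/2)*(-7 + 34)/(-10) = -608*7 + (1/2)*(-1/10)*27 = -4256 - 27/20 = -85147/20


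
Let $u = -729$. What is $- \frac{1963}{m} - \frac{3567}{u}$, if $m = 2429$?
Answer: $\frac{2411072}{590247} \approx 4.0849$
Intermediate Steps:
$- \frac{1963}{m} - \frac{3567}{u} = - \frac{1963}{2429} - \frac{3567}{-729} = \left(-1963\right) \frac{1}{2429} - - \frac{1189}{243} = - \frac{1963}{2429} + \frac{1189}{243} = \frac{2411072}{590247}$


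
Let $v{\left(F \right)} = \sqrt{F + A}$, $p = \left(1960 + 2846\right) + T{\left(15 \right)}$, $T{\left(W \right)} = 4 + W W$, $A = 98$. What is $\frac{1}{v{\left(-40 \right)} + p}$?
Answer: $\frac{5035}{25351167} - \frac{\sqrt{58}}{25351167} \approx 0.00019831$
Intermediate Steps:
$T{\left(W \right)} = 4 + W^{2}$
$p = 5035$ ($p = \left(1960 + 2846\right) + \left(4 + 15^{2}\right) = 4806 + \left(4 + 225\right) = 4806 + 229 = 5035$)
$v{\left(F \right)} = \sqrt{98 + F}$ ($v{\left(F \right)} = \sqrt{F + 98} = \sqrt{98 + F}$)
$\frac{1}{v{\left(-40 \right)} + p} = \frac{1}{\sqrt{98 - 40} + 5035} = \frac{1}{\sqrt{58} + 5035} = \frac{1}{5035 + \sqrt{58}}$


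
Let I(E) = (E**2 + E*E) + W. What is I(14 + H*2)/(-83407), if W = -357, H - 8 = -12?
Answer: 285/83407 ≈ 0.0034170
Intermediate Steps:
H = -4 (H = 8 - 12 = -4)
I(E) = -357 + 2*E**2 (I(E) = (E**2 + E*E) - 357 = (E**2 + E**2) - 357 = 2*E**2 - 357 = -357 + 2*E**2)
I(14 + H*2)/(-83407) = (-357 + 2*(14 - 4*2)**2)/(-83407) = (-357 + 2*(14 - 8)**2)*(-1/83407) = (-357 + 2*6**2)*(-1/83407) = (-357 + 2*36)*(-1/83407) = (-357 + 72)*(-1/83407) = -285*(-1/83407) = 285/83407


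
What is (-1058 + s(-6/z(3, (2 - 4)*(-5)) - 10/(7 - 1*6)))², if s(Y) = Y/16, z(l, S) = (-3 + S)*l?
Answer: 219662041/196 ≈ 1.1207e+6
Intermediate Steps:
z(l, S) = l*(-3 + S)
s(Y) = Y/16 (s(Y) = Y*(1/16) = Y/16)
(-1058 + s(-6/z(3, (2 - 4)*(-5)) - 10/(7 - 1*6)))² = (-1058 + (-6*1/(3*(-3 + (2 - 4)*(-5))) - 10/(7 - 1*6))/16)² = (-1058 + (-6*1/(3*(-3 - 2*(-5))) - 10/(7 - 6))/16)² = (-1058 + (-6*1/(3*(-3 + 10)) - 10/1)/16)² = (-1058 + (-6/(3*7) - 10*1)/16)² = (-1058 + (-6/21 - 10)/16)² = (-1058 + (-6*1/21 - 10)/16)² = (-1058 + (-2/7 - 10)/16)² = (-1058 + (1/16)*(-72/7))² = (-1058 - 9/14)² = (-14821/14)² = 219662041/196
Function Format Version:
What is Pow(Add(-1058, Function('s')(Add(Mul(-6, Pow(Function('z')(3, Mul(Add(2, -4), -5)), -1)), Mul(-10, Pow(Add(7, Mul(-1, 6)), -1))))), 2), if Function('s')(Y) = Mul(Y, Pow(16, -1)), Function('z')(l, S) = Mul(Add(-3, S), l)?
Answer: Rational(219662041, 196) ≈ 1.1207e+6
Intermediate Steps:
Function('z')(l, S) = Mul(l, Add(-3, S))
Function('s')(Y) = Mul(Rational(1, 16), Y) (Function('s')(Y) = Mul(Y, Rational(1, 16)) = Mul(Rational(1, 16), Y))
Pow(Add(-1058, Function('s')(Add(Mul(-6, Pow(Function('z')(3, Mul(Add(2, -4), -5)), -1)), Mul(-10, Pow(Add(7, Mul(-1, 6)), -1))))), 2) = Pow(Add(-1058, Mul(Rational(1, 16), Add(Mul(-6, Pow(Mul(3, Add(-3, Mul(Add(2, -4), -5))), -1)), Mul(-10, Pow(Add(7, Mul(-1, 6)), -1))))), 2) = Pow(Add(-1058, Mul(Rational(1, 16), Add(Mul(-6, Pow(Mul(3, Add(-3, Mul(-2, -5))), -1)), Mul(-10, Pow(Add(7, -6), -1))))), 2) = Pow(Add(-1058, Mul(Rational(1, 16), Add(Mul(-6, Pow(Mul(3, Add(-3, 10)), -1)), Mul(-10, Pow(1, -1))))), 2) = Pow(Add(-1058, Mul(Rational(1, 16), Add(Mul(-6, Pow(Mul(3, 7), -1)), Mul(-10, 1)))), 2) = Pow(Add(-1058, Mul(Rational(1, 16), Add(Mul(-6, Pow(21, -1)), -10))), 2) = Pow(Add(-1058, Mul(Rational(1, 16), Add(Mul(-6, Rational(1, 21)), -10))), 2) = Pow(Add(-1058, Mul(Rational(1, 16), Add(Rational(-2, 7), -10))), 2) = Pow(Add(-1058, Mul(Rational(1, 16), Rational(-72, 7))), 2) = Pow(Add(-1058, Rational(-9, 14)), 2) = Pow(Rational(-14821, 14), 2) = Rational(219662041, 196)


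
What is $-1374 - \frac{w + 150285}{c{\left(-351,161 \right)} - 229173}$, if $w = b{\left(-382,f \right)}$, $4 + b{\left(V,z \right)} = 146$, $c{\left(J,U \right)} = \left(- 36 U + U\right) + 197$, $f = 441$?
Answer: $- \frac{322205087}{234611} \approx -1373.4$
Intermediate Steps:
$c{\left(J,U \right)} = 197 - 35 U$ ($c{\left(J,U \right)} = - 35 U + 197 = 197 - 35 U$)
$b{\left(V,z \right)} = 142$ ($b{\left(V,z \right)} = -4 + 146 = 142$)
$w = 142$
$-1374 - \frac{w + 150285}{c{\left(-351,161 \right)} - 229173} = -1374 - \frac{142 + 150285}{\left(197 - 5635\right) - 229173} = -1374 - \frac{150427}{\left(197 - 5635\right) - 229173} = -1374 - \frac{150427}{-5438 - 229173} = -1374 - \frac{150427}{-234611} = -1374 - 150427 \left(- \frac{1}{234611}\right) = -1374 - - \frac{150427}{234611} = -1374 + \frac{150427}{234611} = - \frac{322205087}{234611}$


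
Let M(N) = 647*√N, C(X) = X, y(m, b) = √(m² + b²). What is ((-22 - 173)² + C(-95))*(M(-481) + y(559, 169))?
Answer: 493090*√2018 + 24540710*I*√481 ≈ 2.2151e+7 + 5.3822e+8*I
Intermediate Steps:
y(m, b) = √(b² + m²)
((-22 - 173)² + C(-95))*(M(-481) + y(559, 169)) = ((-22 - 173)² - 95)*(647*√(-481) + √(169² + 559²)) = ((-195)² - 95)*(647*(I*√481) + √(28561 + 312481)) = (38025 - 95)*(647*I*√481 + √341042) = 37930*(647*I*√481 + 13*√2018) = 37930*(13*√2018 + 647*I*√481) = 493090*√2018 + 24540710*I*√481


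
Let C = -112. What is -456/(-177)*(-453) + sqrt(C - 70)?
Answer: -68856/59 + I*sqrt(182) ≈ -1167.1 + 13.491*I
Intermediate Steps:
-456/(-177)*(-453) + sqrt(C - 70) = -456/(-177)*(-453) + sqrt(-112 - 70) = -456*(-1/177)*(-453) + sqrt(-182) = (152/59)*(-453) + I*sqrt(182) = -68856/59 + I*sqrt(182)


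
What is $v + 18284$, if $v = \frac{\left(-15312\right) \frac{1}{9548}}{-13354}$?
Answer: $\frac{26491852330}{1448909} \approx 18284.0$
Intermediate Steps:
$v = \frac{174}{1448909}$ ($v = \left(-15312\right) \frac{1}{9548} \left(- \frac{1}{13354}\right) = \left(- \frac{348}{217}\right) \left(- \frac{1}{13354}\right) = \frac{174}{1448909} \approx 0.00012009$)
$v + 18284 = \frac{174}{1448909} + 18284 = \frac{26491852330}{1448909}$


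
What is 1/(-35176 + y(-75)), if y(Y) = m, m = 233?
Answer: -1/34943 ≈ -2.8618e-5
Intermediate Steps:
y(Y) = 233
1/(-35176 + y(-75)) = 1/(-35176 + 233) = 1/(-34943) = -1/34943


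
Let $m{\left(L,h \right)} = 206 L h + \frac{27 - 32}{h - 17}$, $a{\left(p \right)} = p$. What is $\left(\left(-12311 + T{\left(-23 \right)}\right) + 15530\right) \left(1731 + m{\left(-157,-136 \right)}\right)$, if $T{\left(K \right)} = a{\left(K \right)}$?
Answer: $\frac{126568590592}{9} \approx 1.4063 \cdot 10^{10}$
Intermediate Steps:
$T{\left(K \right)} = K$
$m{\left(L,h \right)} = - \frac{5}{-17 + h} + 206 L h$ ($m{\left(L,h \right)} = 206 L h - \frac{5}{-17 + h} = - \frac{5}{-17 + h} + 206 L h$)
$\left(\left(-12311 + T{\left(-23 \right)}\right) + 15530\right) \left(1731 + m{\left(-157,-136 \right)}\right) = \left(\left(-12311 - 23\right) + 15530\right) \left(1731 + \frac{-5 - \left(-549814\right) \left(-136\right) + 206 \left(-157\right) \left(-136\right)^{2}}{-17 - 136}\right) = \left(-12334 + 15530\right) \left(1731 + \frac{-5 - 74774704 + 206 \left(-157\right) 18496}{-153}\right) = 3196 \left(1731 - \frac{-5 - 74774704 - 598197632}{153}\right) = 3196 \left(1731 - - \frac{672972341}{153}\right) = 3196 \left(1731 + \frac{672972341}{153}\right) = 3196 \cdot \frac{673237184}{153} = \frac{126568590592}{9}$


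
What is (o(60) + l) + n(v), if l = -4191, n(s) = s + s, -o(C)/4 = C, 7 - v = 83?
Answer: -4583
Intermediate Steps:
v = -76 (v = 7 - 1*83 = 7 - 83 = -76)
o(C) = -4*C
n(s) = 2*s
(o(60) + l) + n(v) = (-4*60 - 4191) + 2*(-76) = (-240 - 4191) - 152 = -4431 - 152 = -4583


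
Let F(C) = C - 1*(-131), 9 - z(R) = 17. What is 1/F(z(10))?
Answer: 1/123 ≈ 0.0081301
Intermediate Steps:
z(R) = -8 (z(R) = 9 - 1*17 = 9 - 17 = -8)
F(C) = 131 + C (F(C) = C + 131 = 131 + C)
1/F(z(10)) = 1/(131 - 8) = 1/123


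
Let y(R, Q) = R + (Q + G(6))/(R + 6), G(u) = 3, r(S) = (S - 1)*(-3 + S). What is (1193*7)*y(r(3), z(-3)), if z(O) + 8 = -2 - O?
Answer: -16702/3 ≈ -5567.3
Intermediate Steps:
r(S) = (-1 + S)*(-3 + S)
z(O) = -10 - O (z(O) = -8 + (-2 - O) = -10 - O)
y(R, Q) = R + (3 + Q)/(6 + R) (y(R, Q) = R + (Q + 3)/(R + 6) = R + (3 + Q)/(6 + R))
(1193*7)*y(r(3), z(-3)) = (1193*7)*((3 + (-10 - 1*(-3)) + (3 + 3² - 4*3)² + 6*(3 + 3² - 4*3))/(6 + (3 + 3² - 4*3))) = 8351*((3 + (-10 + 3) + (3 + 9 - 12)² + 6*(3 + 9 - 12))/(6 + (3 + 9 - 12))) = 8351*((3 - 7 + 0² + 6*0)/(6 + 0)) = 8351*((3 - 7 + 0 + 0)/6) = 8351*((⅙)*(-4)) = 8351*(-⅔) = -16702/3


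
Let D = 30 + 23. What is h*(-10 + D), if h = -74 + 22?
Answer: -2236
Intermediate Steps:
h = -52
D = 53
h*(-10 + D) = -52*(-10 + 53) = -52*43 = -2236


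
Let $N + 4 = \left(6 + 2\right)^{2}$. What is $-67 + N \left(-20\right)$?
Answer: $-1267$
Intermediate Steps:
$N = 60$ ($N = -4 + \left(6 + 2\right)^{2} = -4 + 8^{2} = -4 + 64 = 60$)
$-67 + N \left(-20\right) = -67 + 60 \left(-20\right) = -67 - 1200 = -1267$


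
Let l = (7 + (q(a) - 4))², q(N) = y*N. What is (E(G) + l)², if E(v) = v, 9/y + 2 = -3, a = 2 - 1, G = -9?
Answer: 35721/625 ≈ 57.154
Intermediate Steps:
a = 1
y = -9/5 (y = 9/(-2 - 3) = 9/(-5) = 9*(-⅕) = -9/5 ≈ -1.8000)
q(N) = -9*N/5
l = 36/25 (l = (7 + (-9/5*1 - 4))² = (7 + (-9/5 - 4))² = (7 - 29/5)² = (6/5)² = 36/25 ≈ 1.4400)
(E(G) + l)² = (-9 + 36/25)² = (-189/25)² = 35721/625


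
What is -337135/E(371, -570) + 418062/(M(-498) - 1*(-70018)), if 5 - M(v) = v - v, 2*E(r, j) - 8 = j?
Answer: 7908226509/6558821 ≈ 1205.7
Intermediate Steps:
E(r, j) = 4 + j/2
M(v) = 5 (M(v) = 5 - (v - v) = 5 - 1*0 = 5 + 0 = 5)
-337135/E(371, -570) + 418062/(M(-498) - 1*(-70018)) = -337135/(4 + (½)*(-570)) + 418062/(5 - 1*(-70018)) = -337135/(4 - 285) + 418062/(5 + 70018) = -337135/(-281) + 418062/70023 = -337135*(-1/281) + 418062*(1/70023) = 337135/281 + 139354/23341 = 7908226509/6558821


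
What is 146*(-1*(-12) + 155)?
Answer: 24382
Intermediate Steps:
146*(-1*(-12) + 155) = 146*(12 + 155) = 146*167 = 24382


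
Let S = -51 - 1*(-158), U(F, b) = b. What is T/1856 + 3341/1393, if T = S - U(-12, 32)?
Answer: 6305371/2585408 ≈ 2.4388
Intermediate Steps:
S = 107 (S = -51 + 158 = 107)
T = 75 (T = 107 - 1*32 = 107 - 32 = 75)
T/1856 + 3341/1393 = 75/1856 + 3341/1393 = 6305371/2585408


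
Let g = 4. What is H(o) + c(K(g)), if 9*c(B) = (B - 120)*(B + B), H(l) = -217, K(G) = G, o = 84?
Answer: -2881/9 ≈ -320.11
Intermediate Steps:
c(B) = 2*B*(-120 + B)/9 (c(B) = ((B - 120)*(B + B))/9 = ((-120 + B)*(2*B))/9 = (2*B*(-120 + B))/9 = 2*B*(-120 + B)/9)
H(o) + c(K(g)) = -217 + (2/9)*4*(-120 + 4) = -217 + (2/9)*4*(-116) = -217 - 928/9 = -2881/9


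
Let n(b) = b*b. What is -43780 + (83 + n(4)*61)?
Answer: -42721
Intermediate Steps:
n(b) = b**2
-43780 + (83 + n(4)*61) = -43780 + (83 + 4**2*61) = -43780 + (83 + 16*61) = -43780 + (83 + 976) = -43780 + 1059 = -42721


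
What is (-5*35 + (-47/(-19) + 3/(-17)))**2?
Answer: 3111743089/104329 ≈ 29826.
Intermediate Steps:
(-5*35 + (-47/(-19) + 3/(-17)))**2 = (-175 + (-47*(-1/19) + 3*(-1/17)))**2 = (-175 + (47/19 - 3/17))**2 = (-175 + 742/323)**2 = (-55783/323)**2 = 3111743089/104329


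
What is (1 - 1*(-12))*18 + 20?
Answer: 254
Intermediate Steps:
(1 - 1*(-12))*18 + 20 = (1 + 12)*18 + 20 = 13*18 + 20 = 234 + 20 = 254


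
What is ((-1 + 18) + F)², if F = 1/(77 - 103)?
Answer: 194481/676 ≈ 287.69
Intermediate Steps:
F = -1/26 (F = 1/(-26) = -1/26 ≈ -0.038462)
((-1 + 18) + F)² = ((-1 + 18) - 1/26)² = (17 - 1/26)² = (441/26)² = 194481/676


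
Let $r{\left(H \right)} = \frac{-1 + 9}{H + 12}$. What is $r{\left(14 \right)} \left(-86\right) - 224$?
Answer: $- \frac{3256}{13} \approx -250.46$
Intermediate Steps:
$r{\left(H \right)} = \frac{8}{12 + H}$
$r{\left(14 \right)} \left(-86\right) - 224 = \frac{8}{12 + 14} \left(-86\right) - 224 = \frac{8}{26} \left(-86\right) - 224 = 8 \cdot \frac{1}{26} \left(-86\right) - 224 = \frac{4}{13} \left(-86\right) - 224 = - \frac{344}{13} - 224 = - \frac{3256}{13}$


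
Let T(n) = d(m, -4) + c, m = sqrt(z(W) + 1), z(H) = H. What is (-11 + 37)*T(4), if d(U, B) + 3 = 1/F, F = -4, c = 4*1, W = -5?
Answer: 39/2 ≈ 19.500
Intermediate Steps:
m = 2*I (m = sqrt(-5 + 1) = sqrt(-4) = 2*I ≈ 2.0*I)
c = 4
d(U, B) = -13/4 (d(U, B) = -3 + 1/(-4) = -3 - 1/4 = -13/4)
T(n) = 3/4 (T(n) = -13/4 + 4 = 3/4)
(-11 + 37)*T(4) = (-11 + 37)*(3/4) = 26*(3/4) = 39/2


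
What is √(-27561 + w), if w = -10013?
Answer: I*√37574 ≈ 193.84*I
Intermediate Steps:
√(-27561 + w) = √(-27561 - 10013) = √(-37574) = I*√37574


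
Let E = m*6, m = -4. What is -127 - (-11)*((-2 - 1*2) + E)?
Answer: -435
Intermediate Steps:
E = -24 (E = -4*6 = -24)
-127 - (-11)*((-2 - 1*2) + E) = -127 - (-11)*((-2 - 1*2) - 24) = -127 - (-11)*((-2 - 2) - 24) = -127 - (-11)*(-4 - 24) = -127 - (-11)*(-28) = -127 - 1*308 = -127 - 308 = -435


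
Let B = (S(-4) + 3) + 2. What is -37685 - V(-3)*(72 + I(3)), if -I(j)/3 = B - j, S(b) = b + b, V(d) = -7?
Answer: -37055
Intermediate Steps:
S(b) = 2*b
B = -3 (B = (2*(-4) + 3) + 2 = (-8 + 3) + 2 = -5 + 2 = -3)
I(j) = 9 + 3*j (I(j) = -3*(-3 - j) = 9 + 3*j)
-37685 - V(-3)*(72 + I(3)) = -37685 - (-7)*(72 + (9 + 3*3)) = -37685 - (-7)*(72 + (9 + 9)) = -37685 - (-7)*(72 + 18) = -37685 - (-7)*90 = -37685 - 1*(-630) = -37685 + 630 = -37055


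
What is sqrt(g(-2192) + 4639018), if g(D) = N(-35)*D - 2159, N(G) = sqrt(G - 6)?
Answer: sqrt(4636859 - 2192*I*sqrt(41)) ≈ 2153.3 - 3.26*I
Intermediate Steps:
N(G) = sqrt(-6 + G)
g(D) = -2159 + I*D*sqrt(41) (g(D) = sqrt(-6 - 35)*D - 2159 = sqrt(-41)*D - 2159 = (I*sqrt(41))*D - 2159 = I*D*sqrt(41) - 2159 = -2159 + I*D*sqrt(41))
sqrt(g(-2192) + 4639018) = sqrt((-2159 + I*(-2192)*sqrt(41)) + 4639018) = sqrt((-2159 - 2192*I*sqrt(41)) + 4639018) = sqrt(4636859 - 2192*I*sqrt(41))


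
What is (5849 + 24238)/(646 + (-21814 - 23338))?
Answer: -30087/44506 ≈ -0.67602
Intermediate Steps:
(5849 + 24238)/(646 + (-21814 - 23338)) = 30087/(646 - 45152) = 30087/(-44506) = 30087*(-1/44506) = -30087/44506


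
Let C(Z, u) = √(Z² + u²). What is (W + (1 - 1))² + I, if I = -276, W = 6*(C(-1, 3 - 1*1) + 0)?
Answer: -96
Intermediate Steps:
W = 6*√5 (W = 6*(√((-1)² + (3 - 1*1)²) + 0) = 6*(√(1 + (3 - 1)²) + 0) = 6*(√(1 + 2²) + 0) = 6*(√(1 + 4) + 0) = 6*(√5 + 0) = 6*√5 ≈ 13.416)
(W + (1 - 1))² + I = (6*√5 + (1 - 1))² - 276 = (6*√5 + 0)² - 276 = (6*√5)² - 276 = 180 - 276 = -96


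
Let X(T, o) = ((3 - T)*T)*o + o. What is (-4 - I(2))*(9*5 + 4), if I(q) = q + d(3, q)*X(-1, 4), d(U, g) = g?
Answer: 882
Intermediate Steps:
X(T, o) = o + T*o*(3 - T) (X(T, o) = (T*(3 - T))*o + o = T*o*(3 - T) + o = o + T*o*(3 - T))
I(q) = -11*q (I(q) = q + q*(4*(1 - 1*(-1)**2 + 3*(-1))) = q + q*(4*(1 - 1*1 - 3)) = q + q*(4*(1 - 1 - 3)) = q + q*(4*(-3)) = q + q*(-12) = q - 12*q = -11*q)
(-4 - I(2))*(9*5 + 4) = (-4 - (-11)*2)*(9*5 + 4) = (-4 - 1*(-22))*(45 + 4) = (-4 + 22)*49 = 18*49 = 882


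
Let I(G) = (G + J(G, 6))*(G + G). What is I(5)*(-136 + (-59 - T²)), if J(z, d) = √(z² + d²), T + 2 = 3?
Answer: -9800 - 1960*√61 ≈ -25108.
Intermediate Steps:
T = 1 (T = -2 + 3 = 1)
J(z, d) = √(d² + z²)
I(G) = 2*G*(G + √(36 + G²)) (I(G) = (G + √(6² + G²))*(G + G) = (G + √(36 + G²))*(2*G) = 2*G*(G + √(36 + G²)))
I(5)*(-136 + (-59 - T²)) = (2*5*(5 + √(36 + 5²)))*(-136 + (-59 - 1*1²)) = (2*5*(5 + √(36 + 25)))*(-136 + (-59 - 1*1)) = (2*5*(5 + √61))*(-136 + (-59 - 1)) = (50 + 10*√61)*(-136 - 60) = (50 + 10*√61)*(-196) = -9800 - 1960*√61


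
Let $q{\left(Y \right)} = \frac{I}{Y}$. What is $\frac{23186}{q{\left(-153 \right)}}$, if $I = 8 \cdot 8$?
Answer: $- \frac{1773729}{32} \approx -55429.0$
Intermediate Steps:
$I = 64$
$q{\left(Y \right)} = \frac{64}{Y}$
$\frac{23186}{q{\left(-153 \right)}} = \frac{23186}{64 \frac{1}{-153}} = \frac{23186}{64 \left(- \frac{1}{153}\right)} = \frac{23186}{- \frac{64}{153}} = 23186 \left(- \frac{153}{64}\right) = - \frac{1773729}{32}$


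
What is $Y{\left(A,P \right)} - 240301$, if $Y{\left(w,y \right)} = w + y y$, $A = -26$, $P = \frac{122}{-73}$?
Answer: $- \frac{1280687699}{5329} \approx -2.4032 \cdot 10^{5}$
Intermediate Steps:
$P = - \frac{122}{73}$ ($P = 122 \left(- \frac{1}{73}\right) = - \frac{122}{73} \approx -1.6712$)
$Y{\left(w,y \right)} = w + y^{2}$
$Y{\left(A,P \right)} - 240301 = \left(-26 + \left(- \frac{122}{73}\right)^{2}\right) - 240301 = \left(-26 + \frac{14884}{5329}\right) - 240301 = - \frac{123670}{5329} - 240301 = - \frac{1280687699}{5329}$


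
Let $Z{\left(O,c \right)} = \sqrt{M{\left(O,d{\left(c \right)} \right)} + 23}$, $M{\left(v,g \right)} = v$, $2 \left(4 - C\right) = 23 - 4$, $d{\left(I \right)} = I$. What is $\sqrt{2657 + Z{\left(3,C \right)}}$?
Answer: $\sqrt{2657 + \sqrt{26}} \approx 51.596$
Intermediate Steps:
$C = - \frac{11}{2}$ ($C = 4 - \frac{23 - 4}{2} = 4 - \frac{19}{2} = - \frac{11}{2} \approx -5.5$)
$Z{\left(O,c \right)} = \sqrt{23 + O}$ ($Z{\left(O,c \right)} = \sqrt{O + 23} = \sqrt{23 + O}$)
$\sqrt{2657 + Z{\left(3,C \right)}} = \sqrt{2657 + \sqrt{23 + 3}} = \sqrt{2657 + \sqrt{26}}$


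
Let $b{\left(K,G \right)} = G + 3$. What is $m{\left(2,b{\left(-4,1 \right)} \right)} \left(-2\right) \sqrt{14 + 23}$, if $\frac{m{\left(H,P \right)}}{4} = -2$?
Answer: $16 \sqrt{37} \approx 97.324$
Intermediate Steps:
$b{\left(K,G \right)} = 3 + G$
$m{\left(H,P \right)} = -8$ ($m{\left(H,P \right)} = 4 \left(-2\right) = -8$)
$m{\left(2,b{\left(-4,1 \right)} \right)} \left(-2\right) \sqrt{14 + 23} = \left(-8\right) \left(-2\right) \sqrt{14 + 23} = 16 \sqrt{37}$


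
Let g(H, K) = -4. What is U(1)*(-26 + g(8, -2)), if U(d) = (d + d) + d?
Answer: -90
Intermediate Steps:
U(d) = 3*d (U(d) = 2*d + d = 3*d)
U(1)*(-26 + g(8, -2)) = (3*1)*(-26 - 4) = 3*(-30) = -90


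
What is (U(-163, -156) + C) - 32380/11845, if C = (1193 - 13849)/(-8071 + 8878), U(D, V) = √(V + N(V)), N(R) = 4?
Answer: -35208196/1911783 + 2*I*√38 ≈ -18.416 + 12.329*I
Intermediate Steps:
U(D, V) = √(4 + V) (U(D, V) = √(V + 4) = √(4 + V))
C = -12656/807 ≈ -15.683
(U(-163, -156) + C) - 32380/11845 = (√(4 - 156) - 12656/807) - 32380/11845 = (√(-152) - 12656/807) - 32380*1/11845 = (2*I*√38 - 12656/807) - 6476/2369 = (-12656/807 + 2*I*√38) - 6476/2369 = -35208196/1911783 + 2*I*√38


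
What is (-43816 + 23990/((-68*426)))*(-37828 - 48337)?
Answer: 54684008838935/14484 ≈ 3.7755e+9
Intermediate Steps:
(-43816 + 23990/((-68*426)))*(-37828 - 48337) = (-43816 + 23990/(-28968))*(-86165) = (-43816 + 23990*(-1/28968))*(-86165) = (-43816 - 11995/14484)*(-86165) = -634642939/14484*(-86165) = 54684008838935/14484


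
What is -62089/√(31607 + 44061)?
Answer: -62089*√18917/37834 ≈ -225.71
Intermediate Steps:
-62089/√(31607 + 44061) = -62089*√18917/37834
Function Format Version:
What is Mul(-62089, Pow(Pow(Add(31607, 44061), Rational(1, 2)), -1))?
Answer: Mul(Rational(-62089, 37834), Pow(18917, Rational(1, 2))) ≈ -225.71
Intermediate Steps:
Mul(-62089, Pow(Pow(Add(31607, 44061), Rational(1, 2)), -1)) = Mul(-62089, Pow(Pow(75668, Rational(1, 2)), -1)) = Mul(-62089, Pow(Mul(2, Pow(18917, Rational(1, 2))), -1)) = Mul(-62089, Mul(Rational(1, 37834), Pow(18917, Rational(1, 2)))) = Mul(Rational(-62089, 37834), Pow(18917, Rational(1, 2)))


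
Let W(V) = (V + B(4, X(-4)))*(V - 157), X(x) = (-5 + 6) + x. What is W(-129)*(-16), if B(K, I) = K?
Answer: -572000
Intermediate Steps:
X(x) = 1 + x
W(V) = (-157 + V)*(4 + V) (W(V) = (V + 4)*(V - 157) = (4 + V)*(-157 + V) = (-157 + V)*(4 + V))
W(-129)*(-16) = (-628 + (-129)**2 - 153*(-129))*(-16) = (-628 + 16641 + 19737)*(-16) = 35750*(-16) = -572000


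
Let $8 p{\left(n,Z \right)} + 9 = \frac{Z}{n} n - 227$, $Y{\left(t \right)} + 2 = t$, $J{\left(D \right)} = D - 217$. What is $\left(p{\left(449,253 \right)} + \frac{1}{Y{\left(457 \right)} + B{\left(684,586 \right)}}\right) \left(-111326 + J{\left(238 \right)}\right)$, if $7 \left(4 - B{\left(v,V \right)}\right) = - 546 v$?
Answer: $- \frac{101821257475}{430488} \approx -2.3653 \cdot 10^{5}$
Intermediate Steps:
$B{\left(v,V \right)} = 4 + 78 v$ ($B{\left(v,V \right)} = 4 - \frac{\left(-546\right) v}{7} = 4 + 78 v$)
$J{\left(D \right)} = -217 + D$ ($J{\left(D \right)} = D - 217 = -217 + D$)
$Y{\left(t \right)} = -2 + t$
$p{\left(n,Z \right)} = - \frac{59}{2} + \frac{Z}{8}$ ($p{\left(n,Z \right)} = - \frac{9}{8} + \frac{\frac{Z}{n} n - 227}{8} = - \frac{9}{8} + \frac{Z - 227}{8} = - \frac{9}{8} + \frac{-227 + Z}{8} = - \frac{9}{8} + \left(- \frac{227}{8} + \frac{Z}{8}\right) = - \frac{59}{2} + \frac{Z}{8}$)
$\left(p{\left(449,253 \right)} + \frac{1}{Y{\left(457 \right)} + B{\left(684,586 \right)}}\right) \left(-111326 + J{\left(238 \right)}\right) = \left(\left(- \frac{59}{2} + \frac{1}{8} \cdot 253\right) + \frac{1}{\left(-2 + 457\right) + \left(4 + 78 \cdot 684\right)}\right) \left(-111326 + \left(-217 + 238\right)\right) = \left(\left(- \frac{59}{2} + \frac{253}{8}\right) + \frac{1}{455 + \left(4 + 53352\right)}\right) \left(-111326 + 21\right) = \left(\frac{17}{8} + \frac{1}{455 + 53356}\right) \left(-111305\right) = \left(\frac{17}{8} + \frac{1}{53811}\right) \left(-111305\right) = \frac{914795}{430488} \left(-111305\right) = - \frac{101821257475}{430488}$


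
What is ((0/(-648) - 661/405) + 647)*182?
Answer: 47570068/405 ≈ 1.1746e+5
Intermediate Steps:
((0/(-648) - 661/405) + 647)*182 = ((0*(-1/648) - 661*1/405) + 647)*182 = ((0 - 661/405) + 647)*182 = (-661/405 + 647)*182 = (261374/405)*182 = 47570068/405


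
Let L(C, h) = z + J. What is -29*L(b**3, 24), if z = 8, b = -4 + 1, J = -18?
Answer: 290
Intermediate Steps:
b = -3
L(C, h) = -10 (L(C, h) = 8 - 18 = -10)
-29*L(b**3, 24) = -29*(-10) = 290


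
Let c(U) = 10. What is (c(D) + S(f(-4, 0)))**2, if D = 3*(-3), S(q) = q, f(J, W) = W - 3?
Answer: 49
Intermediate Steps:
f(J, W) = -3 + W
D = -9
(c(D) + S(f(-4, 0)))**2 = (10 + (-3 + 0))**2 = (10 - 3)**2 = 7**2 = 49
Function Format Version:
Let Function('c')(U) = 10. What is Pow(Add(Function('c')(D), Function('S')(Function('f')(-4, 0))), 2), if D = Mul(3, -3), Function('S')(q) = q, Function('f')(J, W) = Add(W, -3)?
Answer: 49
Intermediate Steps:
Function('f')(J, W) = Add(-3, W)
D = -9
Pow(Add(Function('c')(D), Function('S')(Function('f')(-4, 0))), 2) = Pow(Add(10, Add(-3, 0)), 2) = Pow(Add(10, -3), 2) = Pow(7, 2) = 49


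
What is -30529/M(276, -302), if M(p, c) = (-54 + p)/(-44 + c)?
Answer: 5281517/111 ≈ 47581.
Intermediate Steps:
M(p, c) = (-54 + p)/(-44 + c)
-30529/M(276, -302) = -30529*(-44 - 302)/(-54 + 276) = -30529/(222/(-346)) = -30529/((-1/346*222)) = -30529/(-111/173) = -30529*(-173/111) = 5281517/111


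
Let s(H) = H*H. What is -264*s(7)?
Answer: -12936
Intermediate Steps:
s(H) = H**2
-264*s(7) = -264*7**2 = -264*49 = -12936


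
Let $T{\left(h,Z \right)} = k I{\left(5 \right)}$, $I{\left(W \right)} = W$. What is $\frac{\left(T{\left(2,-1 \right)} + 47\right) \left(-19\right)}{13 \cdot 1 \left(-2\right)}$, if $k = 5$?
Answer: $\frac{684}{13} \approx 52.615$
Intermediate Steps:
$T{\left(h,Z \right)} = 25$ ($T{\left(h,Z \right)} = 5 \cdot 5 = 25$)
$\frac{\left(T{\left(2,-1 \right)} + 47\right) \left(-19\right)}{13 \cdot 1 \left(-2\right)} = \frac{\left(25 + 47\right) \left(-19\right)}{13 \cdot 1 \left(-2\right)} = \frac{72 \left(-19\right)}{13 \left(-2\right)} = - \frac{1368}{-26} = \left(-1368\right) \left(- \frac{1}{26}\right) = \frac{684}{13}$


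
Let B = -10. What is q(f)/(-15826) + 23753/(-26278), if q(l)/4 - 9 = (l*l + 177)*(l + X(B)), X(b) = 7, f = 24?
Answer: -1415245201/207937814 ≈ -6.8061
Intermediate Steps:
q(l) = 36 + 4*(7 + l)*(177 + l²) (q(l) = 36 + 4*((l*l + 177)*(l + 7)) = 36 + 4*((l² + 177)*(7 + l)) = 36 + 4*((177 + l²)*(7 + l)) = 36 + 4*((7 + l)*(177 + l²)) = 36 + 4*(7 + l)*(177 + l²))
q(f)/(-15826) + 23753/(-26278) = (4992 + 4*24³ + 28*24² + 708*24)/(-15826) + 23753/(-26278) = (4992 + 4*13824 + 28*576 + 16992)*(-1/15826) + 23753*(-1/26278) = (4992 + 55296 + 16128 + 16992)*(-1/15826) - 23753/26278 = 93408*(-1/15826) - 23753/26278 = -46704/7913 - 23753/26278 = -1415245201/207937814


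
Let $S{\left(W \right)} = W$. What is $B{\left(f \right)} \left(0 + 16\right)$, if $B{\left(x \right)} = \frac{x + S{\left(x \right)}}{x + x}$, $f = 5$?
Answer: $16$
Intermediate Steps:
$B{\left(x \right)} = 1$ ($B{\left(x \right)} = \frac{x + x}{x + x} = \frac{2 x}{2 x} = 2 x \frac{1}{2 x} = 1$)
$B{\left(f \right)} \left(0 + 16\right) = 1 \left(0 + 16\right) = 1 \cdot 16 = 16$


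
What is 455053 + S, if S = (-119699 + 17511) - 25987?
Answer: 326878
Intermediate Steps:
S = -128175 (S = -102188 - 25987 = -128175)
455053 + S = 455053 - 128175 = 326878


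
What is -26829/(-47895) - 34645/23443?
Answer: -343456676/374267495 ≈ -0.91768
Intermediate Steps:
-26829/(-47895) - 34645/23443 = -26829*(-1/47895) - 34645*1/23443 = 8943/15965 - 34645/23443 = -343456676/374267495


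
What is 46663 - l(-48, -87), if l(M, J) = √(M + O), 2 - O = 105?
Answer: 46663 - I*√151 ≈ 46663.0 - 12.288*I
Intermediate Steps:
O = -103 (O = 2 - 1*105 = 2 - 105 = -103)
l(M, J) = √(-103 + M) (l(M, J) = √(M - 103) = √(-103 + M))
46663 - l(-48, -87) = 46663 - √(-103 - 48) = 46663 - √(-151) = 46663 - I*√151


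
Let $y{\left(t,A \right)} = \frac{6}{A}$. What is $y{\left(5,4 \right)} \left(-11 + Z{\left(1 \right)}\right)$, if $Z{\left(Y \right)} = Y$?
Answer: $-15$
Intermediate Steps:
$y{\left(5,4 \right)} \left(-11 + Z{\left(1 \right)}\right) = \frac{6}{4} \left(-11 + 1\right) = 6 \cdot \frac{1}{4} \left(-10\right) = \frac{3}{2} \left(-10\right) = -15$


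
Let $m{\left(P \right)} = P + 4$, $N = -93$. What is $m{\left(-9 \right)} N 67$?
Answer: $31155$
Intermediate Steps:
$m{\left(P \right)} = 4 + P$
$m{\left(-9 \right)} N 67 = \left(4 - 9\right) \left(-93\right) 67 = \left(-5\right) \left(-93\right) 67 = 465 \cdot 67 = 31155$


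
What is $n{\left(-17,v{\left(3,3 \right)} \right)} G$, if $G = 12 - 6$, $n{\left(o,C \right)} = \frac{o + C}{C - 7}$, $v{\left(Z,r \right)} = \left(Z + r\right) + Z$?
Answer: $-24$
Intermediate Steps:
$v{\left(Z,r \right)} = r + 2 Z$
$n{\left(o,C \right)} = \frac{C + o}{-7 + C}$
$G = 6$
$n{\left(-17,v{\left(3,3 \right)} \right)} G = \frac{\left(3 + 2 \cdot 3\right) - 17}{-7 + \left(3 + 2 \cdot 3\right)} 6 = \frac{\left(3 + 6\right) - 17}{-7 + \left(3 + 6\right)} 6 = \frac{9 - 17}{-7 + 9} \cdot 6 = \frac{1}{2} \left(-8\right) 6 = \left(-4\right) 6 = -24$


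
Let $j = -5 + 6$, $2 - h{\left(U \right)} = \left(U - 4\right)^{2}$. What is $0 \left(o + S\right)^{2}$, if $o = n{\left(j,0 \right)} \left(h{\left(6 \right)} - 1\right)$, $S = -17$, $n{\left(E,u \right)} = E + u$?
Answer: $0$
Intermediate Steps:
$h{\left(U \right)} = 2 - \left(-4 + U\right)^{2}$ ($h{\left(U \right)} = 2 - \left(U - 4\right)^{2} = 2 - \left(-4 + U\right)^{2}$)
$j = 1$
$o = -3$ ($o = \left(1 + 0\right) \left(\left(2 - \left(-4 + 6\right)^{2}\right) - 1\right) = 1 \left(\left(2 - 2^{2}\right) - 1\right) = 1 \left(\left(2 - 4\right) - 1\right) = 1 \left(-2 - 1\right) = 1 \left(-3\right) = -3$)
$0 \left(o + S\right)^{2} = 0 \left(-3 - 17\right)^{2} = 0 \left(-20\right)^{2} = 0 \cdot 400 = 0$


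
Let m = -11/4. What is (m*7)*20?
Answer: -385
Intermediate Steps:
m = -11/4 (m = -11*¼ = -11/4 ≈ -2.7500)
(m*7)*20 = -11/4*7*20 = -77/4*20 = -385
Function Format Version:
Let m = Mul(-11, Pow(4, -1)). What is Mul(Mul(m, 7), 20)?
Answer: -385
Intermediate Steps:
m = Rational(-11, 4) (m = Mul(-11, Rational(1, 4)) = Rational(-11, 4) ≈ -2.7500)
Mul(Mul(m, 7), 20) = Mul(Mul(Rational(-11, 4), 7), 20) = Mul(Rational(-77, 4), 20) = -385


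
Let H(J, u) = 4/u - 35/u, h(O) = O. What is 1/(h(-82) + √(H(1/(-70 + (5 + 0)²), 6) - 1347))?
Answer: -492/48457 - I*√48678/48457 ≈ -0.010153 - 0.0045531*I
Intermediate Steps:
H(J, u) = -31/u
1/(h(-82) + √(H(1/(-70 + (5 + 0)²), 6) - 1347)) = 1/(-82 + √(-31/6 - 1347)) = 1/(-82 + √(-8113/6)) = 1/(-82 + I*√48678/6)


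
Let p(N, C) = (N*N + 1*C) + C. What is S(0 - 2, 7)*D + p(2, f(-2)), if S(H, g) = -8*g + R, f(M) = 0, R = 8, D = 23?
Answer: -1100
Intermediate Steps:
p(N, C) = N² + 2*C (p(N, C) = (N² + C) + C = (C + N²) + C = N² + 2*C)
S(H, g) = 8 - 8*g (S(H, g) = -8*g + 8 = 8 - 8*g)
S(0 - 2, 7)*D + p(2, f(-2)) = (8 - 8*7)*23 + (2² + 2*0) = (8 - 56)*23 + (4 + 0) = -48*23 + 4 = -1104 + 4 = -1100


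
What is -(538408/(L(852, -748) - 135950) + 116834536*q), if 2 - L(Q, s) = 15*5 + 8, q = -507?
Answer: 8057811215212720/136031 ≈ 5.9235e+10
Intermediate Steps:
L(Q, s) = -81 (L(Q, s) = 2 - (15*5 + 8) = 2 - (75 + 8) = 2 - 1*83 = 2 - 83 = -81)
-(538408/(L(852, -748) - 135950) + 116834536*q) = -(-59235109752 + 538408/(-81 - 135950)) = -538408/(1/(-110019 + 1/(-136031))) = -538408/(1/(-110019 - 1/136031)) = -538408/(1/(-14965994590/136031)) = -538408/(-136031/14965994590) = -538408*(-14965994590/136031) = 8057811215212720/136031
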